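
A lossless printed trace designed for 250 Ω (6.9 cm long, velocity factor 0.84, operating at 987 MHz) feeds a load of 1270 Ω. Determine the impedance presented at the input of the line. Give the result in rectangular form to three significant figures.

Z_in ≈ 50 + j30.7 Ω

λ = v/f = 0.84·c / 987 MHz = 0.255 m
βl = 2π·l/λ = 2π × 0.27 = 97.3°
tan(βl) = tan(97.3°) = -7.82
Z_in = Z_0·(Z_L + jZ_0·tanβl)/(Z_0 + jZ_L·tanβl)
     = 250·(1270 − j1950)/(250 − j9930)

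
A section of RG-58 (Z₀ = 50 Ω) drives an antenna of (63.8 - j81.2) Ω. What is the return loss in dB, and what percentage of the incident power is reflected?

RL ≈ 4.6 dB; 34.7% of incident power reflected

Γ = (13.8 − j81.2)/(113.8 − j81.2), |Γ| = 0.589
RL = −20·log₁₀(0.589) = 4.6 dB
P_refl/P_inc = |Γ|² = 0.347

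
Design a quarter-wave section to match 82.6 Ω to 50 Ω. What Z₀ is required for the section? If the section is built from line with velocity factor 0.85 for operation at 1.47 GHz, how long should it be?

Z_qwt = √(Z_0·R_L) = √(50 × 82.6) = √4130
λ = 0.85·c/f = 0.173 m, so l = λ/4 = 0.0434 m

Z_qwt ≈ 64.3 Ω; length ≈ 4.34 cm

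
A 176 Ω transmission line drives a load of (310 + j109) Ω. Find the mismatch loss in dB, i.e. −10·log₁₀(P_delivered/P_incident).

Γ = (134 + j109)/(486 + j109), |Γ| = 0.347
|Γ|² = 0.12, so P_del/P_inc = 1 − |Γ|² = 0.88
ML = −10·log₁₀(1 − |Γ|²)

mismatch loss ≈ 0.557 dB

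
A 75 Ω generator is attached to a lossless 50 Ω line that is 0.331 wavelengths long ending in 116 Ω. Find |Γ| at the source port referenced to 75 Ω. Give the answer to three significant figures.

|Γ| ≈ 0.508

βl = 2π × 0.331 = 119°
tan(βl) = -1.79
Z_in = Z_0·(Z_L + jZ_0·tanβl)/(Z_0 + jZ_L·tanβl) = 26.7 + j21.5 Ω
Γ_s = (Z_in − Z_s)/(Z_in + Z_s) = (-48.3 + j21.5)/(102 + j21.5), |Γ_s| = 0.508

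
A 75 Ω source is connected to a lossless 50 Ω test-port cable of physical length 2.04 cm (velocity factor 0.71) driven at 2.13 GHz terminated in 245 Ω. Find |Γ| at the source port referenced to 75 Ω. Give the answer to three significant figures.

|Γ| ≈ 0.751

λ = v/f = 0.71·c / 2.13 GHz = 0.1 m
βl = 2π·l/λ = 2π × 0.204 = 73.4°
tan(βl) = 3.36
Z_in = Z_0·(Z_L + jZ_0·tanβl)/(Z_0 + jZ_L·tanβl) = 11.1 − j14.2 Ω
Γ_s = (Z_in − Z_s)/(Z_in + Z_s) = (-63.9 − j14.2)/(86.1 − j14.2), |Γ_s| = 0.751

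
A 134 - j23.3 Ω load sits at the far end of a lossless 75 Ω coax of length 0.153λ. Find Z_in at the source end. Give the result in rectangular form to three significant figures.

Z_in ≈ 47.3 − j25.6 Ω

βl = 2π × 0.153 = 55.1°
tan(βl) = tan(55.1°) = 1.43
Z_in = Z_0·(Z_L + jZ_0·tanβl)/(Z_0 + jZ_L·tanβl)
     = 75·(134 + j84.1)/(108 + j192)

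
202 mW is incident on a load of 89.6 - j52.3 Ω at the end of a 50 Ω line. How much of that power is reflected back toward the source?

P_reflected ≈ 39.1 mW

|Γ| = |(39.6 − j52.3)/(139.6 − j52.3)| = 0.44
|Γ|² = 0.194
P_refl = |Γ|²·P_inc = 39.1 mW, P_del = (1 − |Γ|²)·P_inc = 163 mW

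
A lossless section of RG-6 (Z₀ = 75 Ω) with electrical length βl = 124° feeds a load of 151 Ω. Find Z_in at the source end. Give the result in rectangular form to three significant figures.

tan(βl) = tan(124°) = -1.48
Z_in = Z_0·(Z_L + jZ_0·tanβl)/(Z_0 + jZ_L·tanβl)
     = 75·(151 − j111)/(75 − j224)

Z_in ≈ 48.7 + j34.3 Ω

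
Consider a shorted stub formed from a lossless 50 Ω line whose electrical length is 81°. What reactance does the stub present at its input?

X_in ≈ 316 Ω (inductive)

tan(βl) = 6.31
For a shorted stub, Z_in = jZ_0·tan(βl)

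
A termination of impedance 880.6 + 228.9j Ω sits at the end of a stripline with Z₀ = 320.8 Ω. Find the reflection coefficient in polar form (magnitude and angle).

Γ = (Z_L − Z_0)/(Z_L + Z_0) = (559.8 + j228.9)/(1201 + j228.9)
|Γ| = 605/1220 = 0.495

Γ ≈ 0.495 ∠ 11.5°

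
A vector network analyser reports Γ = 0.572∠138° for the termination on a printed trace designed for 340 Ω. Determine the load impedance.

Z_L ≈ 105 + j120 Ω

Z_L = Z_0·(1 + Γ)/(1 − Γ) = 340·(0.575 + j0.383)/(1.43 − j0.383)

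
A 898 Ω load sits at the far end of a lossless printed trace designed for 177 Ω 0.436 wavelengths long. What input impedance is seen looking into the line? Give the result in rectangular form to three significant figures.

Z_in ≈ 187 + j329 Ω

βl = 2π × 0.436 = 157°
tan(βl) = tan(157°) = -0.425
Z_in = Z_0·(Z_L + jZ_0·tanβl)/(Z_0 + jZ_L·tanβl)
     = 177·(898 − j75.3)/(177 − j382)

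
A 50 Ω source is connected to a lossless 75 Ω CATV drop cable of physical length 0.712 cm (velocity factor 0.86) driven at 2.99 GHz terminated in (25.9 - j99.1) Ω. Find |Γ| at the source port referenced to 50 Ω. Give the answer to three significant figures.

|Γ| ≈ 0.738

λ = v/f = 0.86·c / 2.99 GHz = 0.0863 m
βl = 2π·l/λ = 2π × 0.0825 = 29.7°
tan(βl) = 0.571
Z_in = Z_0·(Z_L + jZ_0·tanβl)/(Z_0 + jZ_L·tanβl) = 11 − j33.3 Ω
Γ_s = (Z_in − Z_s)/(Z_in + Z_s) = (-39 − j33.3)/(61 − j33.3), |Γ_s| = 0.738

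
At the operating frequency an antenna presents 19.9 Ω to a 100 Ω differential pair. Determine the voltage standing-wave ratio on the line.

VSWR ≈ 5.03

Γ = (19.9 − 100)/(19.9 + 100) = -0.668
VSWR = (1 + 0.668)/(1 − 0.668)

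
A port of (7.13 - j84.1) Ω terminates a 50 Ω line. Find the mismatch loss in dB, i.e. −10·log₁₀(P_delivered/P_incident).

Γ = (-42.87 − j84.1)/(57.13 − j84.1), |Γ| = 0.928
|Γ|² = 0.862, so P_del/P_inc = 1 − |Γ|² = 0.138
ML = −10·log₁₀(1 − |Γ|²)

mismatch loss ≈ 8.6 dB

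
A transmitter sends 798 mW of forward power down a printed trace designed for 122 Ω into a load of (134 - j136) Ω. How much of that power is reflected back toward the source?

|Γ| = |(12 − j136)/(256 − j136)| = 0.471
|Γ|² = 0.222
P_refl = |Γ|²·P_inc = 177 mW, P_del = (1 − |Γ|²)·P_inc = 621 mW

P_reflected ≈ 177 mW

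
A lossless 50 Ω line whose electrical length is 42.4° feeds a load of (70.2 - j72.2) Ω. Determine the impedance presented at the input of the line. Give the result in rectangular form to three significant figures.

Z_in ≈ 18.3 − j21.6 Ω

tan(βl) = tan(42.4°) = 0.913
Z_in = Z_0·(Z_L + jZ_0·tanβl)/(Z_0 + jZ_L·tanβl)
     = 50·(70.2 − j26.5)/(116 + j64.1)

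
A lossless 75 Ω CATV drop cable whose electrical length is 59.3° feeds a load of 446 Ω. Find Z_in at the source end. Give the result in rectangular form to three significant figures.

Z_in ≈ 16.9 − j42.8 Ω

tan(βl) = tan(59.3°) = 1.68
Z_in = Z_0·(Z_L + jZ_0·tanβl)/(Z_0 + jZ_L·tanβl)
     = 75·(446 + j126)/(75 + j751)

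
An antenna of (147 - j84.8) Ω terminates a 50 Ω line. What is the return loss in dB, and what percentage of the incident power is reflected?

Γ = (97 − j84.8)/(197 − j84.8), |Γ| = 0.601
RL = −20·log₁₀(0.601) = 4.43 dB
P_refl/P_inc = |Γ|² = 0.361

RL ≈ 4.43 dB; 36.1% of incident power reflected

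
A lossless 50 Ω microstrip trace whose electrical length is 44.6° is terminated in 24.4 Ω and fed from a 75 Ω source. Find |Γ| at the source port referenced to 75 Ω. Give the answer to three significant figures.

tan(βl) = 0.986
Z_in = Z_0·(Z_L + jZ_0·tanβl)/(Z_0 + jZ_L·tanβl) = 39.1 + j30.5 Ω
Γ_s = (Z_in − Z_s)/(Z_in + Z_s) = (-35.9 + j30.5)/(114 + j30.5), |Γ_s| = 0.399

|Γ| ≈ 0.399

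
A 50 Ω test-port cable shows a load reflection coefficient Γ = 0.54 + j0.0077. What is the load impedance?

Z_L ≈ 167 + j3.64 Ω

Z_L = Z_0·(1 + Γ)/(1 − Γ) = 50·(1.54 + j0.0077)/(0.46 − j0.0077)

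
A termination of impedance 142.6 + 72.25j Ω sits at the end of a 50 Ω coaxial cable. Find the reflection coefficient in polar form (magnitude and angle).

Γ ≈ 0.571 ∠ 17.4°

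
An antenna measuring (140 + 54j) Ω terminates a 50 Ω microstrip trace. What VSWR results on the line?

VSWR ≈ 3.27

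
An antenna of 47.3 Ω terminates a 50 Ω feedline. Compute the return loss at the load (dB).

Γ = (47.3 − 50)/(47.3 + 50) = -0.0277
RL = −20·log₁₀|Γ| = −20·log₁₀(0.0277)

RL ≈ 31.1 dB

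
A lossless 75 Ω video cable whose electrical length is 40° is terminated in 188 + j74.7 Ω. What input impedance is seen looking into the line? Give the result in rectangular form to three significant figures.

Z_in ≈ 72 − j83.8 Ω

tan(βl) = tan(40°) = 0.839
Z_in = Z_0·(Z_L + jZ_0·tanβl)/(Z_0 + jZ_L·tanβl)
     = 75·(188 + j138)/(12.3 + j158)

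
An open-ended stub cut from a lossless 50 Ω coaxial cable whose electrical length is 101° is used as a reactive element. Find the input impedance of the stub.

tan(βl) = -5.14
For an open-ended stub, Z_in = −jZ_0·cot(βl) = −jZ_0/tan(βl)

Z_in ≈ +j9.72 Ω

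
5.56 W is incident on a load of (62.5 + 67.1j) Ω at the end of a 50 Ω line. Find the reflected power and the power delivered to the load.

|Γ| = |(12.5 + j67.1)/(112.5 + j67.1)| = 0.521
|Γ|² = 0.272
P_refl = |Γ|²·P_inc = 1.51 W, P_del = (1 − |Γ|²)·P_inc = 4.05 W

P_reflected ≈ 1.51 W; P_delivered ≈ 4.05 W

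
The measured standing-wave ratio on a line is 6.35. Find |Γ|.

|Γ| = (S − 1)/(S + 1) = (6.35 − 1)/(6.35 + 1) = 5.35/7.35

|Γ| ≈ 0.728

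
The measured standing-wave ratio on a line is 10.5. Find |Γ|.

|Γ| = (S − 1)/(S + 1) = (10.5 − 1)/(10.5 + 1) = 9.5/11.5

|Γ| ≈ 0.826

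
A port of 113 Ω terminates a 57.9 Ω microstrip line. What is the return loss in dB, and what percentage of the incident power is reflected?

Γ = (113 − 57.9)/(113 + 57.9) = 0.322
RL = −20·log₁₀(0.322) = 9.83 dB
P_refl/P_inc = |Γ|² = 0.104

RL ≈ 9.83 dB; 10.4% of incident power reflected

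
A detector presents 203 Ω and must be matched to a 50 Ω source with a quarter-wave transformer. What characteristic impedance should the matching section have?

Z_qwt = √(Z_0·R_L) = √(50 × 203) = √10150

Z_qwt ≈ 101 Ω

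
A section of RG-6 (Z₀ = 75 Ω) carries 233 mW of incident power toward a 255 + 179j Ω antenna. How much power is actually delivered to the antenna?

|Γ| = |(180 + j179)/(330 + j179)| = 0.676
|Γ|² = 0.457
P_refl = |Γ|²·P_inc = 107 mW, P_del = (1 − |Γ|²)·P_inc = 126 mW

P_delivered ≈ 126 mW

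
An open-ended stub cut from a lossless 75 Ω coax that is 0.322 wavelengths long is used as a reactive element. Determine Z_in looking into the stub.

Z_in ≈ +j36.5 Ω

βl = 2π × 0.322 = 116°
tan(βl) = -2.06
For an open-ended stub, Z_in = −jZ_0·cot(βl) = −jZ_0/tan(βl)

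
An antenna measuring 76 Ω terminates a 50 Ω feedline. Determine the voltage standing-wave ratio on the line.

Γ = (76 − 50)/(76 + 50) = 0.206
VSWR = (1 + 0.206)/(1 − 0.206)

VSWR ≈ 1.52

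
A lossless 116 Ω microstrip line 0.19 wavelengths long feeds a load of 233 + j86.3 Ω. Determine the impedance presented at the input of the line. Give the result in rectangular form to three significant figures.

βl = 2π × 0.19 = 68.4°
tan(βl) = tan(68.4°) = 2.53
Z_in = Z_0·(Z_L + jZ_0·tanβl)/(Z_0 + jZ_L·tanβl)
     = 116·(233 + j379)/(-102 + j588)

Z_in ≈ 64.9 − j57.2 Ω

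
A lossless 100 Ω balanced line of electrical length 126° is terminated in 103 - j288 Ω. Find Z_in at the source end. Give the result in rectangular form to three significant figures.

tan(βl) = tan(126°) = -1.38
Z_in = Z_0·(Z_L + jZ_0·tanβl)/(Z_0 + jZ_L·tanβl)
     = 100·(103 − j426)/(-296 − j142)

Z_in ≈ 27.6 + j130 Ω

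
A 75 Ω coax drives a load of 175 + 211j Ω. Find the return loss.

Γ = (100 + j211)/(250 + j211), |Γ| = 0.714
RL = −20·log₁₀|Γ| = −20·log₁₀(0.714)

RL ≈ 2.93 dB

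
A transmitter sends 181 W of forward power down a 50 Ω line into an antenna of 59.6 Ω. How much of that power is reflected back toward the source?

P_reflected ≈ 1.39 W

Γ = (59.6 − 50)/(59.6 + 50) = 0.0876
|Γ|² = 0.00767
P_refl = |Γ|²·P_inc = 1.39 W, P_del = (1 − |Γ|²)·P_inc = 180 W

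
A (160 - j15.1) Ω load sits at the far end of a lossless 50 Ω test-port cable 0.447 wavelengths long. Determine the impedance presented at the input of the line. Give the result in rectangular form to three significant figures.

Z_in ≈ 88.4 + j73.1 Ω

βl = 2π × 0.447 = 161°
tan(βl) = tan(161°) = -0.346
Z_in = Z_0·(Z_L + jZ_0·tanβl)/(Z_0 + jZ_L·tanβl)
     = 50·(160 − j32.4)/(44.8 − j55.3)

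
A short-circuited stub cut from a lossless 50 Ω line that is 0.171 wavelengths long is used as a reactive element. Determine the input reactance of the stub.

βl = 2π × 0.171 = 61.6°
tan(βl) = 1.85
For a short-circuited stub, Z_in = jZ_0·tan(βl)

X_in ≈ 92.3 Ω (inductive)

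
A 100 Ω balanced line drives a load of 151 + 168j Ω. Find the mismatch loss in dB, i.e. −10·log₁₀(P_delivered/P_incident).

Γ = (51 + j168)/(251 + j168), |Γ| = 0.581
|Γ|² = 0.338, so P_del/P_inc = 1 − |Γ|² = 0.662
ML = −10·log₁₀(1 − |Γ|²)

mismatch loss ≈ 1.79 dB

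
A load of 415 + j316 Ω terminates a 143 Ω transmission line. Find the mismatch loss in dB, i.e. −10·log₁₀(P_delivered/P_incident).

mismatch loss ≈ 2.39 dB

Γ = (272 + j316)/(558 + j316), |Γ| = 0.65
|Γ|² = 0.423, so P_del/P_inc = 1 − |Γ|² = 0.577
ML = −10·log₁₀(1 − |Γ|²)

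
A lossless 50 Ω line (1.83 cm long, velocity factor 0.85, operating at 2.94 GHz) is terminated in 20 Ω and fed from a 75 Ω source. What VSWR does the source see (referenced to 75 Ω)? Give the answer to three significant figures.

VSWR ≈ 1.82

λ = v/f = 0.85·c / 2.94 GHz = 0.0867 m
βl = 2π·l/λ = 2π × 0.211 = 76°
tan(βl) = 4
Z_in = Z_0·(Z_L + jZ_0·tanβl)/(Z_0 + jZ_L·tanβl) = 95.5 + j47.2 Ω
Γ_s = (Z_in − Z_s)/(Z_in + Z_s) = (20.5 + j47.2)/(170 + j47.2), |Γ_s| = 0.291
VSWR = (1 + |Γ_s|)/(1 − |Γ_s|)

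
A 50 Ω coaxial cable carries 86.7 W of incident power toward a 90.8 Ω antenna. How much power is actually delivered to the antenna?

Γ = (90.8 − 50)/(90.8 + 50) = 0.29
|Γ|² = 0.084
P_refl = |Γ|²·P_inc = 7.28 W, P_del = (1 − |Γ|²)·P_inc = 79.4 W

P_delivered ≈ 79.4 W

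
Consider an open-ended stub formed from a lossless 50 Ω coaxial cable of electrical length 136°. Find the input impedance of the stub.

Z_in ≈ +j51.8 Ω

tan(βl) = -0.966
For an open-ended stub, Z_in = −jZ_0·cot(βl) = −jZ_0/tan(βl)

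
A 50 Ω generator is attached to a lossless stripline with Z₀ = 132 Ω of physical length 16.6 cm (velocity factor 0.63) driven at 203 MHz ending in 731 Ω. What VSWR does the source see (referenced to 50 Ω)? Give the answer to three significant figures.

λ = v/f = 0.63·c / 203 MHz = 0.931 m
βl = 2π·l/λ = 2π × 0.178 = 64.2°
tan(βl) = 2.07
Z_in = Z_0·(Z_L + jZ_0·tanβl)/(Z_0 + jZ_L·tanβl) = 29.2 − j61.3 Ω
Γ_s = (Z_in − Z_s)/(Z_in + Z_s) = (-20.8 − j61.3)/(79.2 − j61.3), |Γ_s| = 0.646
VSWR = (1 + |Γ_s|)/(1 − |Γ_s|)

VSWR ≈ 4.66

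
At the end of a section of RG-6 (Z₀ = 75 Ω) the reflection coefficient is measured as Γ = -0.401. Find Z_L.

Z_L ≈ 32.1 Ω

Z_L = Z_0·(1 + Γ)/(1 − Γ) = 75·(0.599)/(1.4)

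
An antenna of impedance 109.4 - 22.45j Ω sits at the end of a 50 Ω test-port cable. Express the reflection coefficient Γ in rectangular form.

Γ ≈ 0.385 − j0.0866

Γ = (Z_L − Z_0)/(Z_L + Z_0) = (59.4 − j22.45)/(159.4 − j22.45)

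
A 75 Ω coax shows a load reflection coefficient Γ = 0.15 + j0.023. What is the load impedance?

Z_L = Z_0·(1 + Γ)/(1 − Γ) = 75·(1.15 + j0.023)/(0.85 − j0.023)

Z_L ≈ 101 + j4.77 Ω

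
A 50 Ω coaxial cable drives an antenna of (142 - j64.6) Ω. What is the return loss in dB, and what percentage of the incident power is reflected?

RL ≈ 5.12 dB; 30.8% of incident power reflected

Γ = (92 − j64.6)/(192 − j64.6), |Γ| = 0.555
RL = −20·log₁₀(0.555) = 5.12 dB
P_refl/P_inc = |Γ|² = 0.308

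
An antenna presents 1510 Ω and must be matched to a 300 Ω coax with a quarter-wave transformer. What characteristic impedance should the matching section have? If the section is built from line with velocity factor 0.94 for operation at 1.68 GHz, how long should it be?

Z_qwt ≈ 673 Ω; length ≈ 4.2 cm

Z_qwt = √(Z_0·R_L) = √(300 × 1510) = √453000
λ = 0.94·c/f = 0.168 m, so l = λ/4 = 0.042 m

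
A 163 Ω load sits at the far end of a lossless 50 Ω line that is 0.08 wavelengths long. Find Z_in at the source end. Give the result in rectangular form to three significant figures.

βl = 2π × 0.08 = 28.8°
tan(βl) = tan(28.8°) = 0.55
Z_in = Z_0·(Z_L + jZ_0·tanβl)/(Z_0 + jZ_L·tanβl)
     = 50·(163 + j27.5)/(50 + j89.6)

Z_in ≈ 50.4 − j62.8 Ω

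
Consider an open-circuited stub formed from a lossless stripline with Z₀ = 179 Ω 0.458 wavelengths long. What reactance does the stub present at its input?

X_in ≈ 662 Ω (inductive)

βl = 2π × 0.458 = 165°
tan(βl) = -0.27
For an open-circuited stub, Z_in = −jZ_0·cot(βl) = −jZ_0/tan(βl)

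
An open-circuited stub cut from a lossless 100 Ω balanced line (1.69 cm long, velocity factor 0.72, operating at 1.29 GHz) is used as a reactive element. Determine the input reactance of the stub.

λ = v/f = 0.72·c / 1.29 GHz = 0.167 m
βl = 2π·l/λ = 2π × 0.101 = 36.3°
tan(βl) = 0.736
For an open-circuited stub, Z_in = −jZ_0·cot(βl) = −jZ_0/tan(βl)

X_in ≈ -136 Ω (capacitive)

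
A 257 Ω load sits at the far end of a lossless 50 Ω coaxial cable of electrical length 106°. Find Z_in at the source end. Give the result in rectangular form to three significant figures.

tan(βl) = tan(106°) = -3.49
Z_in = Z_0·(Z_L + jZ_0·tanβl)/(Z_0 + jZ_L·tanβl)
     = 50·(257 − j174)/(50 − j896)

Z_in ≈ 10.5 + j13.8 Ω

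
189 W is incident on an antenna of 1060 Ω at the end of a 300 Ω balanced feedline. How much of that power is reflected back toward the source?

P_reflected ≈ 59 W

Γ = (1060 − 300)/(1060 + 300) = 0.559
|Γ|² = 0.312
P_refl = |Γ|²·P_inc = 59 W, P_del = (1 − |Γ|²)·P_inc = 130 W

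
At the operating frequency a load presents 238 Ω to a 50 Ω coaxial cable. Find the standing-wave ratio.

For a purely resistive load, VSWR = R_L/Z_0 or Z_0/R_L (whichever > 1) = 238/50

VSWR ≈ 4.76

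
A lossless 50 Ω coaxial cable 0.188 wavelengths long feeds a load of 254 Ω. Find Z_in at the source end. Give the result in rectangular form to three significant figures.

βl = 2π × 0.188 = 67.7°
tan(βl) = tan(67.7°) = 2.44
Z_in = Z_0·(Z_L + jZ_0·tanβl)/(Z_0 + jZ_L·tanβl)
     = 50·(254 + j122)/(50 + j619)

Z_in ≈ 11.4 − j19.6 Ω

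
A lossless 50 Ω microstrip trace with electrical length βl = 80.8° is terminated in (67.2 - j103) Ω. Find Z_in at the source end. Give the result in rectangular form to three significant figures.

tan(βl) = tan(80.8°) = 6.17
Z_in = Z_0·(Z_L + jZ_0·tanβl)/(Z_0 + jZ_L·tanβl)
     = 50·(67.2 + j206)/(686 + j415)

Z_in ≈ 10.2 + j8.81 Ω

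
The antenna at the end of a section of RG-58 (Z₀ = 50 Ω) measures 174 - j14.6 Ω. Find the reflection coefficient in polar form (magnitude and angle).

Γ = (Z_L − Z_0)/(Z_L + Z_0) = (124 − j14.6)/(224 − j14.6)
|Γ| = 125/224 = 0.556

Γ ≈ 0.556 ∠ -2.99°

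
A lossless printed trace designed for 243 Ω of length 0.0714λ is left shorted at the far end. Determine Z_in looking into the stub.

βl = 2π × 0.0714 = 25.7°
tan(βl) = 0.481
For a shorted stub, Z_in = jZ_0·tan(βl)

Z_in ≈ +j117 Ω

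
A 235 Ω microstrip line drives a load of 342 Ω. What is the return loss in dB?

RL ≈ 14.6 dB

Γ = (342 − 235)/(342 + 235) = 0.185
RL = −20·log₁₀|Γ| = −20·log₁₀(0.185)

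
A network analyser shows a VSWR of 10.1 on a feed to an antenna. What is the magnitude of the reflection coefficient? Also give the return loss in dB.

|Γ| ≈ 0.82; return loss ≈ 1.73 dB

|Γ| = (S − 1)/(S + 1) = (10.1 − 1)/(10.1 + 1) = 9.1/11.1
RL = −20·log₁₀|Γ| = −20·log₁₀(0.82)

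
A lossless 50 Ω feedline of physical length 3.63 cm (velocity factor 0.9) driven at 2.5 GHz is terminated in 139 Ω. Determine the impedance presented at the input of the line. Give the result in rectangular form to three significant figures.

λ = v/f = 0.9·c / 2.5 GHz = 0.108 m
βl = 2π·l/λ = 2π × 0.336 = 121°
tan(βl) = tan(121°) = -1.66
Z_in = Z_0·(Z_L + jZ_0·tanβl)/(Z_0 + jZ_L·tanβl)
     = 50·(139 − j83.2)/(50 − j231)

Z_in ≈ 23.4 + j25 Ω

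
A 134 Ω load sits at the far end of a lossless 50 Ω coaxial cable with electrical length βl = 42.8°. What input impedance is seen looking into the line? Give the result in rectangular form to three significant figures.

Z_in ≈ 34.8 − j40 Ω

tan(βl) = tan(42.8°) = 0.926
Z_in = Z_0·(Z_L + jZ_0·tanβl)/(Z_0 + jZ_L·tanβl)
     = 50·(134 + j46.3)/(50 + j124)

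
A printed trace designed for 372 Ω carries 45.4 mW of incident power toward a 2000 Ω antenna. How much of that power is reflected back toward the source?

Γ = (2000 − 372)/(2000 + 372) = 0.686
|Γ|² = 0.471
P_refl = |Γ|²·P_inc = 21.4 mW, P_del = (1 − |Γ|²)·P_inc = 24 mW

P_reflected ≈ 21.4 mW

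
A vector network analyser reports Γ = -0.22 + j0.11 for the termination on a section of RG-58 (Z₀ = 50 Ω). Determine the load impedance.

Z_L ≈ 31.3 + j7.33 Ω

Z_L = Z_0·(1 + Γ)/(1 − Γ) = 50·(0.78 + j0.11)/(1.22 − j0.11)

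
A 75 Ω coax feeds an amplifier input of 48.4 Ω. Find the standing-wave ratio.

VSWR ≈ 1.55

For a purely resistive load, VSWR = R_L/Z_0 or Z_0/R_L (whichever > 1) = 75/48.4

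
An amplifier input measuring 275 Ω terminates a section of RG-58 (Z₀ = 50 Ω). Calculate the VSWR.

Γ = (275 − 50)/(275 + 50) = 0.692
VSWR = (1 + 0.692)/(1 − 0.692)

VSWR ≈ 5.5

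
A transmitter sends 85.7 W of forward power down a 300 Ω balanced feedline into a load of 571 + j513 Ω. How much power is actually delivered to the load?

|Γ| = |(271 + j513)/(871 + j513)| = 0.574
|Γ|² = 0.329
P_refl = |Γ|²·P_inc = 28.2 W, P_del = (1 − |Γ|²)·P_inc = 57.5 W

P_delivered ≈ 57.5 W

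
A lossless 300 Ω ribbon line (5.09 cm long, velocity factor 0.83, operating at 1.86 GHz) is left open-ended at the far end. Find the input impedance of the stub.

λ = v/f = 0.83·c / 1.86 GHz = 0.134 m
βl = 2π·l/λ = 2π × 0.38 = 137°
tan(βl) = -0.937
For an open-ended stub, Z_in = −jZ_0·cot(βl) = −jZ_0/tan(βl)

Z_in ≈ +j320 Ω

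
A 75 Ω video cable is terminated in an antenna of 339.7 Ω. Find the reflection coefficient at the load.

Γ = 0.638

Γ = (Z_L − Z_0)/(Z_L + Z_0) = (339.7 − 75)/(339.7 + 75) = 264.7/414.7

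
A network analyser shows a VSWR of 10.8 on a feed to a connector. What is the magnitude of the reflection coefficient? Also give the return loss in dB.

|Γ| = (S − 1)/(S + 1) = (10.8 − 1)/(10.8 + 1) = 9.8/11.8
RL = −20·log₁₀|Γ| = −20·log₁₀(0.831)

|Γ| ≈ 0.831; return loss ≈ 1.61 dB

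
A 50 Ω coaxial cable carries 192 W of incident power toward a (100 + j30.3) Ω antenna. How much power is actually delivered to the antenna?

|Γ| = |(50 + j30.3)/(150 + j30.3)| = 0.382
|Γ|² = 0.146
P_refl = |Γ|²·P_inc = 28 W, P_del = (1 − |Γ|²)·P_inc = 164 W

P_delivered ≈ 164 W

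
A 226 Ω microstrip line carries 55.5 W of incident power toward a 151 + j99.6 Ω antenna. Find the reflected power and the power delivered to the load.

|Γ| = |(-75 + j99.6)/(377 + j99.6)| = 0.32
|Γ|² = 0.102
P_refl = |Γ|²·P_inc = 5.67 W, P_del = (1 − |Γ|²)·P_inc = 49.8 W

P_reflected ≈ 5.67 W; P_delivered ≈ 49.8 W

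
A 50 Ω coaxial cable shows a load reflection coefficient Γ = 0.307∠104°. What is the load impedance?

Z_L ≈ 36.4 + j24 Ω

Z_L = Z_0·(1 + Γ)/(1 − Γ) = 50·(0.926 + j0.298)/(1.07 − j0.298)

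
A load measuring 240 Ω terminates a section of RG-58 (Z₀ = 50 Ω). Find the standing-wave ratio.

Γ = (240 − 50)/(240 + 50) = 0.655
VSWR = (1 + 0.655)/(1 − 0.655)

VSWR ≈ 4.8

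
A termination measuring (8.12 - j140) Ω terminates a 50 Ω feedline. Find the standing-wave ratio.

VSWR ≈ 54.6

Γ = (Z_L − Z_0)/(Z_L + Z_0) = (-41.88 − j140)/(58.12 − j140)
|Γ| = 146/152 = 0.964
VSWR = (1 + |Γ|)/(1 − |Γ|) = 1.96/0.036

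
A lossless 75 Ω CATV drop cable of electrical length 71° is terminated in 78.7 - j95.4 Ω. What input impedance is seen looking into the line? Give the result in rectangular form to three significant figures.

Z_in ≈ 23.7 + j10.7 Ω

tan(βl) = tan(71°) = 2.9
Z_in = Z_0·(Z_L + jZ_0·tanβl)/(Z_0 + jZ_L·tanβl)
     = 75·(78.7 + j122)/(352 + j229)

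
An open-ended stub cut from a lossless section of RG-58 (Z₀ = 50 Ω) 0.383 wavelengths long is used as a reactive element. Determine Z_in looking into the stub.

Z_in ≈ +j55.3 Ω

βl = 2π × 0.383 = 138°
tan(βl) = -0.904
For an open-ended stub, Z_in = −jZ_0·cot(βl) = −jZ_0/tan(βl)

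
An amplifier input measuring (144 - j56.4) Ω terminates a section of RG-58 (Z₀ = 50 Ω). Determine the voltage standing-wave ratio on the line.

VSWR ≈ 3.37

Γ = (Z_L − Z_0)/(Z_L + Z_0) = (94 − j56.4)/(194 − j56.4)
|Γ| = 110/202 = 0.543
VSWR = (1 + |Γ|)/(1 − |Γ|) = 1.54/0.457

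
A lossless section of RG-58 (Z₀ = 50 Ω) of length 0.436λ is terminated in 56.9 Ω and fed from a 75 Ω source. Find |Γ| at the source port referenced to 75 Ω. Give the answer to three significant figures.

βl = 2π × 0.436 = 157°
tan(βl) = -0.425
Z_in = Z_0·(Z_L + jZ_0·tanβl)/(Z_0 + jZ_L·tanβl) = 54.4 + j5.08 Ω
Γ_s = (Z_in − Z_s)/(Z_in + Z_s) = (-20.6 + j5.08)/(129 + j5.08), |Γ_s| = 0.163

|Γ| ≈ 0.163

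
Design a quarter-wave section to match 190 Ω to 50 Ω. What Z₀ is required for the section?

Z_qwt ≈ 97.5 Ω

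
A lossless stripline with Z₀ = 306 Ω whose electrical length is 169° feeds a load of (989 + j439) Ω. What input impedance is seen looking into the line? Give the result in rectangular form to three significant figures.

Z_in ≈ 506 + j545 Ω

tan(βl) = tan(169°) = -0.194
Z_in = Z_0·(Z_L + jZ_0·tanβl)/(Z_0 + jZ_L·tanβl)
     = 306·(989 + j380)/(391 − j192)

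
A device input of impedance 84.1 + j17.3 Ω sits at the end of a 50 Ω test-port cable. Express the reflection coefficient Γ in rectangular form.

Γ ≈ 0.266 + j0.0946

Γ = (Z_L − Z_0)/(Z_L + Z_0) = (34.1 + j17.3)/(134.1 + j17.3)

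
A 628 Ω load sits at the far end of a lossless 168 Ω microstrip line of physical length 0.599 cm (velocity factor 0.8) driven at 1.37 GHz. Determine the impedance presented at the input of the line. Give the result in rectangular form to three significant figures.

λ = v/f = 0.8·c / 1.37 GHz = 0.175 m
βl = 2π·l/λ = 2π × 0.0342 = 12.3°
tan(βl) = tan(12.3°) = 0.218
Z_in = Z_0·(Z_L + jZ_0·tanβl)/(Z_0 + jZ_L·tanβl)
     = 168·(628 + j36.7)/(168 + j137)

Z_in ≈ 395 − j286 Ω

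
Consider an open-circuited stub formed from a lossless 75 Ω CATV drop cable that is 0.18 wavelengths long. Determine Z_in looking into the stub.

βl = 2π × 0.18 = 64.8°
tan(βl) = 2.13
For an open-circuited stub, Z_in = −jZ_0·cot(βl) = −jZ_0/tan(βl)

Z_in ≈ −j35.3 Ω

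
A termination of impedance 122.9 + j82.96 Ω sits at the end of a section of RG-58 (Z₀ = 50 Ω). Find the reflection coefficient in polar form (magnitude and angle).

Γ ≈ 0.576 ∠ 23.1°

Γ = (Z_L − Z_0)/(Z_L + Z_0) = (72.9 + j82.96)/(172.9 + j82.96)
|Γ| = 110/192 = 0.576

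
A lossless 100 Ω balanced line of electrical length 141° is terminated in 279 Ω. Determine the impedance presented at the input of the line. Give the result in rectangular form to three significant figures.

tan(βl) = tan(141°) = -0.81
Z_in = Z_0·(Z_L + jZ_0·tanβl)/(Z_0 + jZ_L·tanβl)
     = 100·(279 − j81)/(100 − j226)

Z_in ≈ 75.7 + j90 Ω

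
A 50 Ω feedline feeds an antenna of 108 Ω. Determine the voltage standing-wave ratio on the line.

VSWR ≈ 2.16

Γ = (108 − 50)/(108 + 50) = 0.367
VSWR = (1 + 0.367)/(1 − 0.367)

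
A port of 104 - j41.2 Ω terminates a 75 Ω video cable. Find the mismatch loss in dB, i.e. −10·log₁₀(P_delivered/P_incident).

Γ = (29 − j41.2)/(179 − j41.2), |Γ| = 0.274
|Γ|² = 0.0752, so P_del/P_inc = 1 − |Γ|² = 0.925
ML = −10·log₁₀(1 − |Γ|²)

mismatch loss ≈ 0.34 dB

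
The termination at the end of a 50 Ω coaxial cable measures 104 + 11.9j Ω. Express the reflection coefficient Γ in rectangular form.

Γ = (Z_L − Z_0)/(Z_L + Z_0) = (54 + j11.9)/(154 + j11.9)

Γ ≈ 0.355 + j0.0499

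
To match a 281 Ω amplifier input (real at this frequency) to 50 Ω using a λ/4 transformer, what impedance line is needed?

Z_qwt ≈ 119 Ω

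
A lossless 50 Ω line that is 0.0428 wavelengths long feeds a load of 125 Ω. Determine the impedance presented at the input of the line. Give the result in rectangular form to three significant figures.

Z_in ≈ 91.2 − j49.1 Ω

βl = 2π × 0.0428 = 15.4°
tan(βl) = tan(15.4°) = 0.276
Z_in = Z_0·(Z_L + jZ_0·tanβl)/(Z_0 + jZ_L·tanβl)
     = 50·(125 + j13.8)/(50 + j34.4)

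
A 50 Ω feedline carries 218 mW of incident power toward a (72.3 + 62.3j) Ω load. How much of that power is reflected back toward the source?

|Γ| = |(22.3 + j62.3)/(122.3 + j62.3)| = 0.482
|Γ|² = 0.232
P_refl = |Γ|²·P_inc = 50.7 mW, P_del = (1 − |Γ|²)·P_inc = 167 mW

P_reflected ≈ 50.7 mW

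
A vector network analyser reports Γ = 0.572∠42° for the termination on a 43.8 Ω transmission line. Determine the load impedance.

Z_L ≈ 61.8 + j70.3 Ω

Z_L = Z_0·(1 + Γ)/(1 − Γ) = 43.8·(1.43 + j0.383)/(0.575 − j0.383)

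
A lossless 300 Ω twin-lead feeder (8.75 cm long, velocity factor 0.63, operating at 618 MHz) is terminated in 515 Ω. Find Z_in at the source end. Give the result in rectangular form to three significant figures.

λ = v/f = 0.63·c / 618 MHz = 0.306 m
βl = 2π·l/λ = 2π × 0.286 = 103°
tan(βl) = tan(103°) = -4.33
Z_in = Z_0·(Z_L + jZ_0·tanβl)/(Z_0 + jZ_L·tanβl)
     = 300·(515 − j1300)/(300 − j2230)

Z_in ≈ 181 + j44.9 Ω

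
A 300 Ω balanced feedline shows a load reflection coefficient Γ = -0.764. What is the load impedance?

Z_L = Z_0·(1 + Γ)/(1 − Γ) = 300·(0.236)/(1.76)

Z_L ≈ 40.1 Ω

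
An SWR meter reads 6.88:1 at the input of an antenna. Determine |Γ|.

|Γ| ≈ 0.746

|Γ| = (S − 1)/(S + 1) = (6.88 − 1)/(6.88 + 1) = 5.88/7.88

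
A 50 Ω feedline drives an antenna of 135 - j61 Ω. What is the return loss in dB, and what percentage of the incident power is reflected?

RL ≈ 5.4 dB; 28.8% of incident power reflected

Γ = (85 − j61)/(185 − j61), |Γ| = 0.537
RL = −20·log₁₀(0.537) = 5.4 dB
P_refl/P_inc = |Γ|² = 0.288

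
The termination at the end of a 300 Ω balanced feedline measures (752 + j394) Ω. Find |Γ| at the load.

Γ = (Z_L − Z_0)/(Z_L + Z_0) = (452 + j394)/(1052 + j394)
|Γ| = 600/1120

|Γ| ≈ 0.534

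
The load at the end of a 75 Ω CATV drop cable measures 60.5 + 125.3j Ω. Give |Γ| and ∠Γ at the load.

Γ = (Z_L − Z_0)/(Z_L + Z_0) = (-14.5 + j125.3)/(135.5 + j125.3)
|Γ| = 126/185 = 0.683

Γ ≈ 0.683 ∠ 53.8°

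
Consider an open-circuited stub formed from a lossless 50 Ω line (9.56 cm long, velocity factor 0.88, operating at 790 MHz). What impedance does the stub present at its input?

λ = v/f = 0.88·c / 790 MHz = 0.334 m
βl = 2π·l/λ = 2π × 0.286 = 103°
tan(βl) = -4.34
For an open-circuited stub, Z_in = −jZ_0·cot(βl) = −jZ_0/tan(βl)

Z_in ≈ +j11.5 Ω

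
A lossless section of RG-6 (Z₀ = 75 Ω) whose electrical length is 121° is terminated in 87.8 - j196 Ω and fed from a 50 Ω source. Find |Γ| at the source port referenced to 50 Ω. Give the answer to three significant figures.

tan(βl) = -1.66
Z_in = Z_0·(Z_L + jZ_0·tanβl)/(Z_0 + jZ_L·tanβl) = 22 + j83 Ω
Γ_s = (Z_in − Z_s)/(Z_in + Z_s) = (-28 + j83)/(72 + j83), |Γ_s| = 0.797

|Γ| ≈ 0.797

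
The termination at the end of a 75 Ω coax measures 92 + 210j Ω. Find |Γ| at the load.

Γ = (Z_L − Z_0)/(Z_L + Z_0) = (17 + j210)/(167 + j210)
|Γ| = 211/268

|Γ| ≈ 0.785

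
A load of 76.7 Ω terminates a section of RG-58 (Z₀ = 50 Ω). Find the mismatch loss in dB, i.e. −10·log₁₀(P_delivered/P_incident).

Γ = (76.7 − 50)/(76.7 + 50) = 0.211
|Γ|² = 0.0444, so P_del/P_inc = 1 − |Γ|² = 0.956
ML = −10·log₁₀(1 − |Γ|²)

mismatch loss ≈ 0.197 dB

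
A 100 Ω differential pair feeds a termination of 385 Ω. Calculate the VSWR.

Γ = (385 − 100)/(385 + 100) = 0.588
VSWR = (1 + 0.588)/(1 − 0.588)

VSWR ≈ 3.85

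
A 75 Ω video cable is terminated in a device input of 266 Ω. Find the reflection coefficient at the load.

Γ = 0.56

Γ = (Z_L − Z_0)/(Z_L + Z_0) = (266 − 75)/(266 + 75) = 191/341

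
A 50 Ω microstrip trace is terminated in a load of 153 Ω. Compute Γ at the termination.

Γ = 0.507

Γ = (Z_L − Z_0)/(Z_L + Z_0) = (153 − 50)/(153 + 50) = 103/203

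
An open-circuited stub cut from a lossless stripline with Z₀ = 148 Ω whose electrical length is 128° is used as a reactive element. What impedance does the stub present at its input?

Z_in ≈ +j116 Ω

tan(βl) = -1.28
For an open-circuited stub, Z_in = −jZ_0·cot(βl) = −jZ_0/tan(βl)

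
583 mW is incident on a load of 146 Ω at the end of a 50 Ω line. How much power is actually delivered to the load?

Γ = (146 − 50)/(146 + 50) = 0.49
|Γ|² = 0.24
P_refl = |Γ|²·P_inc = 140 mW, P_del = (1 − |Γ|²)·P_inc = 443 mW

P_delivered ≈ 443 mW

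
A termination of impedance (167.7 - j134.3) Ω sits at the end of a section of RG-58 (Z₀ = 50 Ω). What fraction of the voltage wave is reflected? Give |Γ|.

|Γ| ≈ 0.698

Γ = (Z_L − Z_0)/(Z_L + Z_0) = (117.7 − j134.3)/(217.7 − j134.3)
|Γ| = 179/256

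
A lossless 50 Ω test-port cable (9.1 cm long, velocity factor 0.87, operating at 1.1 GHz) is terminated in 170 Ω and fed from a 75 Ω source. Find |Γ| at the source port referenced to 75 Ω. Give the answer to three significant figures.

λ = v/f = 0.87·c / 1.1 GHz = 0.237 m
βl = 2π·l/λ = 2π × 0.384 = 138°
tan(βl) = -0.898
Z_in = Z_0·(Z_L + jZ_0·tanβl)/(Z_0 + jZ_L·tanβl) = 29.7 + j45.9 Ω
Γ_s = (Z_in − Z_s)/(Z_in + Z_s) = (-45.3 + j45.9)/(105 + j45.9), |Γ_s| = 0.564

|Γ| ≈ 0.564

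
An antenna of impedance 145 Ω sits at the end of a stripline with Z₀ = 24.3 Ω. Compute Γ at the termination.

Γ = 0.713

Γ = (Z_L − Z_0)/(Z_L + Z_0) = (145 − 24.3)/(145 + 24.3) = 120.7/169.3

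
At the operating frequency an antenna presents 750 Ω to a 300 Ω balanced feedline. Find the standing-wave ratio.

VSWR ≈ 2.5

Γ = (750 − 300)/(750 + 300) = 0.429
VSWR = (1 + 0.429)/(1 − 0.429)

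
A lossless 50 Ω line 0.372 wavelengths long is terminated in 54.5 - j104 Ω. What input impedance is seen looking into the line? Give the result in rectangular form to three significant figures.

Z_in ≈ 43.1 + j92.3 Ω

βl = 2π × 0.372 = 134°
tan(βl) = tan(134°) = -1.04
Z_in = Z_0·(Z_L + jZ_0·tanβl)/(Z_0 + jZ_L·tanβl)
     = 50·(54.5 − j156)/(-58 − j56.6)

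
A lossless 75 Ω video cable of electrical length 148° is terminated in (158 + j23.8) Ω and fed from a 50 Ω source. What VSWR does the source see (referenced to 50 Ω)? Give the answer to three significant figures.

tan(βl) = -0.625
Z_in = Z_0·(Z_L + jZ_0·tanβl)/(Z_0 + jZ_L·tanβl) = 69.3 + j56.9 Ω
Γ_s = (Z_in − Z_s)/(Z_in + Z_s) = (19.3 + j56.9)/(119 + j56.9), |Γ_s| = 0.455
VSWR = (1 + |Γ_s|)/(1 − |Γ_s|)

VSWR ≈ 2.67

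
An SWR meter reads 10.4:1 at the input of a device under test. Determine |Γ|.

|Γ| = (S − 1)/(S + 1) = (10.4 − 1)/(10.4 + 1) = 9.4/11.4

|Γ| ≈ 0.825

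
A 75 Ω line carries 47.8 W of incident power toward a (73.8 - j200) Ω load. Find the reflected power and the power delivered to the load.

|Γ| = |(-1.2 − j200)/(148.8 − j200)| = 0.802
|Γ|² = 0.644
P_refl = |Γ|²·P_inc = 30.8 W, P_del = (1 − |Γ|²)·P_inc = 17 W

P_reflected ≈ 30.8 W; P_delivered ≈ 17 W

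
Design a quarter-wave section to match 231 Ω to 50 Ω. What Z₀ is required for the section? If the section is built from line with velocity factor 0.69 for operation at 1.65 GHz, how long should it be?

Z_qwt ≈ 107 Ω; length ≈ 3.14 cm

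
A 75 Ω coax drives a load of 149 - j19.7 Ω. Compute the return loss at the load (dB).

RL ≈ 9.36 dB

Γ = (74 − j19.7)/(224 − j19.7), |Γ| = 0.341
RL = −20·log₁₀|Γ| = −20·log₁₀(0.341)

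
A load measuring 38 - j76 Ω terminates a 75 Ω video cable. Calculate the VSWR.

Γ = (Z_L − Z_0)/(Z_L + Z_0) = (-37 − j76)/(113 − j76)
|Γ| = 84.5/136 = 0.621
VSWR = (1 + |Γ|)/(1 − |Γ|) = 1.62/0.379

VSWR ≈ 4.27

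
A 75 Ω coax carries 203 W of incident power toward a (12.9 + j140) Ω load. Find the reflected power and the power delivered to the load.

|Γ| = |(-62.1 + j140)/(87.9 + j140)| = 0.926
|Γ|² = 0.858
P_refl = |Γ|²·P_inc = 174 W, P_del = (1 − |Γ|²)·P_inc = 28.7 W

P_reflected ≈ 174 W; P_delivered ≈ 28.7 W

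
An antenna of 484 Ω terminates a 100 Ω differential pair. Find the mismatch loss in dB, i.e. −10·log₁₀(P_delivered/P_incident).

mismatch loss ≈ 2.46 dB

Γ = (484 − 100)/(484 + 100) = 0.658
|Γ|² = 0.432, so P_del/P_inc = 1 − |Γ|² = 0.568
ML = −10·log₁₀(1 − |Γ|²)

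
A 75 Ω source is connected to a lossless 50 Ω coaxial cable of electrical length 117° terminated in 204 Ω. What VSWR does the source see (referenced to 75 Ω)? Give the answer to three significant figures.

tan(βl) = -1.96
Z_in = Z_0·(Z_L + jZ_0·tanβl)/(Z_0 + jZ_L·tanβl) = 15.2 + j23.6 Ω
Γ_s = (Z_in − Z_s)/(Z_in + Z_s) = (-59.8 + j23.6)/(90.2 + j23.6), |Γ_s| = 0.689
VSWR = (1 + |Γ_s|)/(1 − |Γ_s|)

VSWR ≈ 5.44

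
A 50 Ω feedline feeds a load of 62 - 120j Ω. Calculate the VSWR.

VSWR ≈ 6.54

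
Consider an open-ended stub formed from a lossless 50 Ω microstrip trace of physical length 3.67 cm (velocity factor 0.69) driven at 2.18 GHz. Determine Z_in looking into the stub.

Z_in ≈ +j57.8 Ω

λ = v/f = 0.69·c / 2.18 GHz = 0.095 m
βl = 2π·l/λ = 2π × 0.387 = 139°
tan(βl) = -0.865
For an open-ended stub, Z_in = −jZ_0·cot(βl) = −jZ_0/tan(βl)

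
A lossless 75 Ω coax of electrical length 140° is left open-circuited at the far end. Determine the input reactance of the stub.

X_in ≈ 89.4 Ω (inductive)

tan(βl) = -0.839
For an open-circuited stub, Z_in = −jZ_0·cot(βl) = −jZ_0/tan(βl)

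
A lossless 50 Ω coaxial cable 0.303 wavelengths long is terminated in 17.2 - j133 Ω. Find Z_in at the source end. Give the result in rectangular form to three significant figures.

βl = 2π × 0.303 = 109°
tan(βl) = tan(109°) = -2.89
Z_in = Z_0·(Z_L + jZ_0·tanβl)/(Z_0 + jZ_L·tanβl)
     = 50·(17.2 − j278)/(-335 − j49.7)

Z_in ≈ 3.52 + j41 Ω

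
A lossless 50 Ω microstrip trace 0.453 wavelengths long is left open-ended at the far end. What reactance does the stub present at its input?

βl = 2π × 0.453 = 163°
tan(βl) = -0.304
For an open-ended stub, Z_in = −jZ_0·cot(βl) = −jZ_0/tan(βl)

X_in ≈ 164 Ω (inductive)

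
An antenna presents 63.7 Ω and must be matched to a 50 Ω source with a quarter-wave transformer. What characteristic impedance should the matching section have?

Z_qwt ≈ 56.4 Ω

Z_qwt = √(Z_0·R_L) = √(50 × 63.7) = √3185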